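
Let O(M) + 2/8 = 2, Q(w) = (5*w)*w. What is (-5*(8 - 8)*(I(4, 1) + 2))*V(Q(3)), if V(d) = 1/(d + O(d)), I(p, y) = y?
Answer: 0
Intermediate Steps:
Q(w) = 5*w²
O(M) = 7/4 (O(M) = -¼ + 2 = 7/4)
V(d) = 1/(7/4 + d) (V(d) = 1/(d + 7/4) = 1/(7/4 + d))
(-5*(8 - 8)*(I(4, 1) + 2))*V(Q(3)) = (-5*(8 - 8)*(1 + 2))*(4/(7 + 4*(5*3²))) = (-0*3)*(4/(7 + 4*(5*9))) = (-5*0)*(4/(7 + 4*45)) = 0*(4/(7 + 180)) = 0*(4/187) = 0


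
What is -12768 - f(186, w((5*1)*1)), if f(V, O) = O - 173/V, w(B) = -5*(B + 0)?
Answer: -2370025/186 ≈ -12742.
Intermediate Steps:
w(B) = -5*B
-12768 - f(186, w((5*1)*1)) = -12768 - (-5*5*1 - 173/186) = -12768 - (-25 - 173*1/186) = -12768 - (-5*5 - 173/186) = -12768 - (-25 - 173/186) = -12768 - 1*(-4823/186) = -12768 + 4823/186 = -2370025/186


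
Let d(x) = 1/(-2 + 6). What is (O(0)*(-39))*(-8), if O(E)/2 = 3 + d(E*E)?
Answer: 2028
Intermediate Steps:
d(x) = 1/4
O(E) = 13/2 (O(E) = 2*(3 + 1/4) = 2*(13/4) = 13/2)
(O(0)*(-39))*(-8) = ((13/2)*(-39))*(-8) = -507/2*(-8) = 2028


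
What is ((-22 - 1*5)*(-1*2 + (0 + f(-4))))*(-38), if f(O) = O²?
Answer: 14364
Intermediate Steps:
((-22 - 1*5)*(-1*2 + (0 + f(-4))))*(-38) = ((-22 - 1*5)*(-1*2 + (0 + (-4)²)))*(-38) = ((-22 - 5)*(-2 + (0 + 16)))*(-38) = -27*(-2 + 16)*(-38) = -27*14*(-38) = -378*(-38) = 14364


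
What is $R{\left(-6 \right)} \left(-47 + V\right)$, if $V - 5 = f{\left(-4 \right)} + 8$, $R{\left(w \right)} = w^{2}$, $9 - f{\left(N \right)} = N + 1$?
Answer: $-792$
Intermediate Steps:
$f{\left(N \right)} = 8 - N$ ($f{\left(N \right)} = 9 - \left(N + 1\right) = 9 - \left(1 + N\right) = 8 - N$)
$V = 25$ ($V = 5 + \left(\left(8 - -4\right) + 8\right) = 5 + \left(\left(8 + 4\right) + 8\right) = 5 + \left(12 + 8\right) = 5 + 20 = 25$)
$R{\left(-6 \right)} \left(-47 + V\right) = \left(-6\right)^{2} \left(-47 + 25\right) = 36 \left(-22\right) = -792$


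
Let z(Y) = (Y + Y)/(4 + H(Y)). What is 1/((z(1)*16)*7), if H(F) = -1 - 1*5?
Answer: -1/112 ≈ -0.0089286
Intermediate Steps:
H(F) = -6 (H(F) = -1 - 5 = -6)
z(Y) = -Y (z(Y) = (Y + Y)/(4 - 6) = (2*Y)/(-2) = (2*Y)*(-½) = -Y)
1/((z(1)*16)*7) = 1/((-1*1*16)*7) = 1/(-1*16*7) = 1/(-16*7) = 1/(-112) = -1/112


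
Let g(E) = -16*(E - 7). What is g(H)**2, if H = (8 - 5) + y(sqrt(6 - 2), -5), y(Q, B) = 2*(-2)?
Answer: 16384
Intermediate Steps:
y(Q, B) = -4
H = -1 (H = (8 - 5) - 4 = 3 - 4 = -1)
g(E) = 112 - 16*E (g(E) = -16*(-7 + E) = 112 - 16*E)
g(H)**2 = (112 - 16*(-1))**2 = (112 + 16)**2 = 128**2 = 16384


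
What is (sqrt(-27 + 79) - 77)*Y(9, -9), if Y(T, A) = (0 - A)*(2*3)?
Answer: -4158 + 108*sqrt(13) ≈ -3768.6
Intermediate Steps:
Y(T, A) = -6*A (Y(T, A) = -A*6 = -6*A)
(sqrt(-27 + 79) - 77)*Y(9, -9) = (sqrt(-27 + 79) - 77)*(-6*(-9)) = (sqrt(52) - 77)*54 = (2*sqrt(13) - 77)*54 = (-77 + 2*sqrt(13))*54 = -4158 + 108*sqrt(13)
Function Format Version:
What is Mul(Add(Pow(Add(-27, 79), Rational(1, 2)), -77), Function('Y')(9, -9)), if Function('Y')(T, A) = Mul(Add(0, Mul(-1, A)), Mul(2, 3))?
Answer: Add(-4158, Mul(108, Pow(13, Rational(1, 2)))) ≈ -3768.6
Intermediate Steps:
Function('Y')(T, A) = Mul(-6, A) (Function('Y')(T, A) = Mul(Mul(-1, A), 6) = Mul(-6, A))
Mul(Add(Pow(Add(-27, 79), Rational(1, 2)), -77), Function('Y')(9, -9)) = Mul(Add(Pow(Add(-27, 79), Rational(1, 2)), -77), Mul(-6, -9)) = Mul(Add(Pow(52, Rational(1, 2)), -77), 54) = Mul(Add(Mul(2, Pow(13, Rational(1, 2))), -77), 54) = Mul(Add(-77, Mul(2, Pow(13, Rational(1, 2)))), 54) = Add(-4158, Mul(108, Pow(13, Rational(1, 2))))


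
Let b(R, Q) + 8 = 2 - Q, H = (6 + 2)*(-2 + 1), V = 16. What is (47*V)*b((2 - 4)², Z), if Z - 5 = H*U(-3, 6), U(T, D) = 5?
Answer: 21808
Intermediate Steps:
H = -8 (H = 8*(-1) = -8)
Z = -35 (Z = 5 - 8*5 = 5 - 40 = -35)
b(R, Q) = -6 - Q (b(R, Q) = -8 + (2 - Q) = -6 - Q)
(47*V)*b((2 - 4)², Z) = (47*16)*(-6 - 1*(-35)) = 752*(-6 + 35) = 752*29 = 21808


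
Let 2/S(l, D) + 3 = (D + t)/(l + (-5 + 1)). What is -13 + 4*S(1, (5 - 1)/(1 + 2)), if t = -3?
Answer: -179/11 ≈ -16.273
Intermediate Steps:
S(l, D) = 2/(-3 + (-3 + D)/(-4 + l)) (S(l, D) = 2/(-3 + (D - 3)/(l + (-5 + 1))) = 2/(-3 + (-3 + D)/(l - 4)) = 2/(-3 + (-3 + D)/(-4 + l)))
-13 + 4*S(1, (5 - 1)/(1 + 2)) = -13 + 4*(2*(-4 + 1)/(9 + (5 - 1)/(1 + 2) - 3*1)) = -13 + 4*(2*(-3)/(9 + 4/3 - 3)) = -13 + 4*(2*(-3)/(22/3)) = -13 + 4*(2*(3/22)*(-3)) = -13 + 4*(-9/11) = -13 - 36/11 = -179/11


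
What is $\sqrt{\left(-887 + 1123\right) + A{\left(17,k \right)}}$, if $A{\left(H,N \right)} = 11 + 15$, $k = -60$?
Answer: $\sqrt{262} \approx 16.186$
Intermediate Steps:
$A{\left(H,N \right)} = 26$
$\sqrt{\left(-887 + 1123\right) + A{\left(17,k \right)}} = \sqrt{\left(-887 + 1123\right) + 26} = \sqrt{236 + 26} = \sqrt{262}$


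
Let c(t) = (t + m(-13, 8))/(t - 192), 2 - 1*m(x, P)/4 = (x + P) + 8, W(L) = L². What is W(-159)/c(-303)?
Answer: 12514095/307 ≈ 40763.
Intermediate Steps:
m(x, P) = -24 - 4*P - 4*x (m(x, P) = 8 - 4*((x + P) + 8) = 8 - 4*((P + x) + 8) = 8 - 4*(8 + P + x) = 8 + (-32 - 4*P - 4*x) = -24 - 4*P - 4*x)
c(t) = (-4 + t)/(-192 + t) (c(t) = (t + (-24 - 4*8 - 4*(-13)))/(t - 192) = (t + (-24 - 32 + 52))/(-192 + t) = (t - 4)/(-192 + t) = (-4 + t)/(-192 + t))
W(-159)/c(-303) = (-159)²/(((-4 - 303)/(-192 - 303))) = 25281/((-307/(-495))) = 25281/((-1/495*(-307))) = 25281/(307/495) = 25281*(495/307) = 12514095/307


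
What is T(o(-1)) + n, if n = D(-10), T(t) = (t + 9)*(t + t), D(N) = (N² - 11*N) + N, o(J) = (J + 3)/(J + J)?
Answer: 184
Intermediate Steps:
o(J) = (3 + J)/(2*J) (o(J) = (3 + J)/((2*J)) = (3 + J)*(1/(2*J)) = (3 + J)/(2*J))
D(N) = N² - 10*N
T(t) = 2*t*(9 + t) (T(t) = (9 + t)*(2*t) = 2*t*(9 + t))
n = 200 (n = -10*(-10 - 10) = -10*(-20) = 200)
T(o(-1)) + n = 2*((½)*(3 - 1)/(-1))*(9 + (½)*(3 - 1)/(-1)) + 200 = 2*((½)*(-1)*2)*(9 + (½)*(-1)*2) + 200 = 2*(-1)*(9 - 1) + 200 = 2*(-1)*8 + 200 = -16 + 200 = 184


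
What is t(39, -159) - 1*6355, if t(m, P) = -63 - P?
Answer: -6259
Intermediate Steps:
t(39, -159) - 1*6355 = (-63 - 1*(-159)) - 1*6355 = (-63 + 159) - 6355 = 96 - 6355 = -6259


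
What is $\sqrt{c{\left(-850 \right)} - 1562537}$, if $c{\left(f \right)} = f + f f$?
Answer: $i \sqrt{840887} \approx 917.0 i$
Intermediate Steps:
$c{\left(f \right)} = f + f^{2}$
$\sqrt{c{\left(-850 \right)} - 1562537} = \sqrt{- 850 \left(1 - 850\right) - 1562537} = \sqrt{\left(-850\right) \left(-849\right) - 1562537} = \sqrt{721650 - 1562537} = \sqrt{-840887} = i \sqrt{840887}$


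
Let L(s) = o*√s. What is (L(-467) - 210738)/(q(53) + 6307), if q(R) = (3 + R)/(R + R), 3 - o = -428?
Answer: -3723038/111433 + 22843*I*√467/334299 ≈ -33.411 + 1.4766*I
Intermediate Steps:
o = 431 (o = 3 - 1*(-428) = 3 + 428 = 431)
q(R) = (3 + R)/(2*R) (q(R) = (3 + R)/((2*R)) = (3 + R)*(1/(2*R)) = (3 + R)/(2*R))
L(s) = 431*√s
(L(-467) - 210738)/(q(53) + 6307) = (431*√(-467) - 210738)/((½)*(3 + 53)/53 + 6307) = (431*(I*√467) - 210738)/((½)*(1/53)*56 + 6307) = (431*I*√467 - 210738)/(28/53 + 6307) = (-210738 + 431*I*√467)/(334299/53) = (-210738 + 431*I*√467)*(53/334299) = -3723038/111433 + 22843*I*√467/334299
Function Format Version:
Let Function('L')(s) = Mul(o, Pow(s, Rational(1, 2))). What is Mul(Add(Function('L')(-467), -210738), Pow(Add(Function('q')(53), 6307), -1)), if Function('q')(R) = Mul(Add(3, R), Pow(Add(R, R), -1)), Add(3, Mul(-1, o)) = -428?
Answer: Add(Rational(-3723038, 111433), Mul(Rational(22843, 334299), I, Pow(467, Rational(1, 2)))) ≈ Add(-33.411, Mul(1.4766, I))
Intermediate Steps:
o = 431 (o = Add(3, Mul(-1, -428)) = Add(3, 428) = 431)
Function('q')(R) = Mul(Rational(1, 2), Pow(R, -1), Add(3, R)) (Function('q')(R) = Mul(Add(3, R), Pow(Mul(2, R), -1)) = Mul(Add(3, R), Mul(Rational(1, 2), Pow(R, -1))) = Mul(Rational(1, 2), Pow(R, -1), Add(3, R)))
Function('L')(s) = Mul(431, Pow(s, Rational(1, 2)))
Mul(Add(Function('L')(-467), -210738), Pow(Add(Function('q')(53), 6307), -1)) = Mul(Add(Mul(431, Pow(-467, Rational(1, 2))), -210738), Pow(Add(Mul(Rational(1, 2), Pow(53, -1), Add(3, 53)), 6307), -1)) = Mul(Add(Mul(431, Mul(I, Pow(467, Rational(1, 2)))), -210738), Pow(Add(Mul(Rational(1, 2), Rational(1, 53), 56), 6307), -1)) = Mul(Add(Mul(431, I, Pow(467, Rational(1, 2))), -210738), Pow(Add(Rational(28, 53), 6307), -1)) = Mul(Add(-210738, Mul(431, I, Pow(467, Rational(1, 2)))), Pow(Rational(334299, 53), -1)) = Mul(Add(-210738, Mul(431, I, Pow(467, Rational(1, 2)))), Rational(53, 334299)) = Add(Rational(-3723038, 111433), Mul(Rational(22843, 334299), I, Pow(467, Rational(1, 2))))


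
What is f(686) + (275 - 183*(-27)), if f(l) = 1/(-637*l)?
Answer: 2279298111/436982 ≈ 5216.0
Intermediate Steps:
f(l) = -1/(637*l)
f(686) + (275 - 183*(-27)) = -1/637/686 + (275 - 183*(-27)) = -1/637*1/686 + (275 + 4941) = -1/436982 + 5216 = 2279298111/436982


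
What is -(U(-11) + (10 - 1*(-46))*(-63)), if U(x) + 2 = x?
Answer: 3541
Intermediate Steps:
U(x) = -2 + x
-(U(-11) + (10 - 1*(-46))*(-63)) = -((-2 - 11) + (10 - 1*(-46))*(-63)) = -(-13 + (10 + 46)*(-63)) = -(-13 + 56*(-63)) = -(-13 - 3528) = -1*(-3541) = 3541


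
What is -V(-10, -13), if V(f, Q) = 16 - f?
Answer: -26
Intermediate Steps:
-V(-10, -13) = -(16 - 1*(-10)) = -(16 + 10) = -1*26 = -26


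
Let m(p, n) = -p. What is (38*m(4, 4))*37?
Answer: -5624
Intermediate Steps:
(38*m(4, 4))*37 = (38*(-1*4))*37 = (38*(-4))*37 = -152*37 = -5624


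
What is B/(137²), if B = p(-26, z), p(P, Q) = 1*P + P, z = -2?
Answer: -52/18769 ≈ -0.0027705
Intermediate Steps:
p(P, Q) = 2*P (p(P, Q) = P + P = 2*P)
B = -52 (B = 2*(-26) = -52)
B/(137²) = -52/(137²) = -52/18769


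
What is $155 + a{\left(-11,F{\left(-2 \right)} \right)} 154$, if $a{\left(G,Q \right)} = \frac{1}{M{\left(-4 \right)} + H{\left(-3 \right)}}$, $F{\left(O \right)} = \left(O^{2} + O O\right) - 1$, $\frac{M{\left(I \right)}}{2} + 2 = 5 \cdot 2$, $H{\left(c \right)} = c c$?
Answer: $\frac{4029}{25} \approx 161.16$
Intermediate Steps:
$H{\left(c \right)} = c^{2}$
$M{\left(I \right)} = 16$ ($M{\left(I \right)} = -4 + 2 \cdot 5 \cdot 2 = -4 + 2 \cdot 10 = -4 + 20 = 16$)
$F{\left(O \right)} = -1 + 2 O^{2}$ ($F{\left(O \right)} = \left(O^{2} + O^{2}\right) - 1 = 2 O^{2} - 1 = -1 + 2 O^{2}$)
$a{\left(G,Q \right)} = \frac{1}{25}$ ($a{\left(G,Q \right)} = \frac{1}{16 + \left(-3\right)^{2}} = \frac{1}{16 + 9} = \frac{1}{25}$)
$155 + a{\left(-11,F{\left(-2 \right)} \right)} 154 = 155 + \frac{1}{25} \cdot 154 = 155 + \frac{154}{25} = \frac{4029}{25}$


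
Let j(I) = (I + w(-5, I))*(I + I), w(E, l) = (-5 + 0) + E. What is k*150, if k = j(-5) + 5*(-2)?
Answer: 21000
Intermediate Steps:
w(E, l) = -5 + E
j(I) = 2*I*(-10 + I) (j(I) = (I + (-5 - 5))*(I + I) = (I - 10)*(2*I) = (-10 + I)*(2*I) = 2*I*(-10 + I))
k = 140 (k = 2*(-5)*(-10 - 5) + 5*(-2) = 2*(-5)*(-15) - 10 = 150 - 10 = 140)
k*150 = 140*150 = 21000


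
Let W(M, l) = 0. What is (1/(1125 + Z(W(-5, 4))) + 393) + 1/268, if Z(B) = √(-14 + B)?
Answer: 133303729175/339191252 - I*√14/1265639 ≈ 393.0 - 2.9563e-6*I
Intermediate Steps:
(1/(1125 + Z(W(-5, 4))) + 393) + 1/268 = (1/(1125 + √(-14 + 0)) + 393) + 1/268 = (1/(1125 + √(-14)) + 393) + 1/268 = (1/(1125 + I*√14) + 393) + 1/268 = (393 + 1/(1125 + I*√14)) + 1/268 = 105325/268 + 1/(1125 + I*√14)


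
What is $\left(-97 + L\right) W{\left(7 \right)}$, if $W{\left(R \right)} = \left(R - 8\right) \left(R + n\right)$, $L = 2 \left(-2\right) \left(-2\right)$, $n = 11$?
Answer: $1602$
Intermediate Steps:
$L = 8$ ($L = \left(-4\right) \left(-2\right) = 8$)
$W{\left(R \right)} = \left(-8 + R\right) \left(11 + R\right)$ ($W{\left(R \right)} = \left(R - 8\right) \left(R + 11\right) = \left(-8 + R\right) \left(11 + R\right)$)
$\left(-97 + L\right) W{\left(7 \right)} = \left(-97 + 8\right) \left(-88 + 7^{2} + 3 \cdot 7\right) = - 89 \left(-88 + 49 + 21\right) = \left(-89\right) \left(-18\right) = 1602$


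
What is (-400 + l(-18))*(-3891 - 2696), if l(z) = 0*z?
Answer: 2634800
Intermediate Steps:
l(z) = 0
(-400 + l(-18))*(-3891 - 2696) = (-400 + 0)*(-3891 - 2696) = -400*(-6587) = 2634800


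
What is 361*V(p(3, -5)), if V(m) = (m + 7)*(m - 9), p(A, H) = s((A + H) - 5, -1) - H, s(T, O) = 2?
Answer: -10108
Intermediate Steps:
p(A, H) = 2 - H
V(m) = (-9 + m)*(7 + m) (V(m) = (7 + m)*(-9 + m) = (-9 + m)*(7 + m))
361*V(p(3, -5)) = 361*(-63 + (2 - 1*(-5))**2 - 2*(2 - 1*(-5))) = 361*(-63 + (2 + 5)**2 - 2*(2 + 5)) = 361*(-63 + 7**2 - 2*7) = 361*(-63 + 49 - 14) = 361*(-28) = -10108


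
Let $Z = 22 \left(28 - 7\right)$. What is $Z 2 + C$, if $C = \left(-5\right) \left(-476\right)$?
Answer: $3304$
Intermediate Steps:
$C = 2380$
$Z = 462$ ($Z = 22 \cdot 21 = 462$)
$Z 2 + C = 462 \cdot 2 + 2380 = 924 + 2380 = 3304$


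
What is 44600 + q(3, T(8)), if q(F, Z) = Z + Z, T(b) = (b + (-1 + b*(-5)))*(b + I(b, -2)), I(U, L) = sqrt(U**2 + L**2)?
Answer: 44072 - 132*sqrt(17) ≈ 43528.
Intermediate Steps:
I(U, L) = sqrt(L**2 + U**2)
T(b) = (-1 - 4*b)*(b + sqrt(4 + b**2)) (T(b) = (b + (-1 + b*(-5)))*(b + sqrt((-2)**2 + b**2)) = (b + (-1 - 5*b))*(b + sqrt(4 + b**2)) = (-1 - 4*b)*(b + sqrt(4 + b**2)))
q(F, Z) = 2*Z
44600 + q(3, T(8)) = 44600 + 2*(-1*8 - sqrt(4 + 8**2) - 4*8**2 - 4*8*sqrt(4 + 8**2)) = 44600 + 2*(-8 - sqrt(4 + 64) - 4*64 - 4*8*sqrt(4 + 64)) = 44600 + 2*(-8 - sqrt(68) - 256 - 4*8*sqrt(68)) = 44600 + 2*(-8 - 2*sqrt(17) - 256 - 4*8*2*sqrt(17)) = 44600 + 2*(-8 - 2*sqrt(17) - 256 - 64*sqrt(17)) = 44600 + 2*(-264 - 66*sqrt(17)) = 44600 + (-528 - 132*sqrt(17)) = 44072 - 132*sqrt(17)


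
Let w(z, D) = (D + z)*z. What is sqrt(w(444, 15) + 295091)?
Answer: sqrt(498887) ≈ 706.32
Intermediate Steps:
w(z, D) = z*(D + z)
sqrt(w(444, 15) + 295091) = sqrt(444*(15 + 444) + 295091) = sqrt(444*459 + 295091) = sqrt(203796 + 295091) = sqrt(498887)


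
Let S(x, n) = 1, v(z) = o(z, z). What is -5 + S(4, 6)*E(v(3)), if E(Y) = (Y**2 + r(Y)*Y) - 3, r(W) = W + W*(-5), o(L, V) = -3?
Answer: -35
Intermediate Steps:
v(z) = -3
r(W) = -4*W (r(W) = W - 5*W = -4*W)
E(Y) = -3 - 3*Y**2 (E(Y) = (Y**2 + (-4*Y)*Y) - 3 = (Y**2 - 4*Y**2) - 3 = -3*Y**2 - 3 = -3 - 3*Y**2)
-5 + S(4, 6)*E(v(3)) = -5 + 1*(-3 - 3*(-3)**2) = -5 + 1*(-3 - 3*9) = -5 + 1*(-3 - 27) = -5 + 1*(-30) = -5 - 30 = -35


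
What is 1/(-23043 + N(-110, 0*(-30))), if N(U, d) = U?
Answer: -1/23153 ≈ -4.3191e-5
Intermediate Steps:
1/(-23043 + N(-110, 0*(-30))) = 1/(-23043 - 110) = 1/(-23153) = -1/23153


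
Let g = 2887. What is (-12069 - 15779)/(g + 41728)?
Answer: -27848/44615 ≈ -0.62418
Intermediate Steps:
(-12069 - 15779)/(g + 41728) = (-12069 - 15779)/(2887 + 41728) = -27848/44615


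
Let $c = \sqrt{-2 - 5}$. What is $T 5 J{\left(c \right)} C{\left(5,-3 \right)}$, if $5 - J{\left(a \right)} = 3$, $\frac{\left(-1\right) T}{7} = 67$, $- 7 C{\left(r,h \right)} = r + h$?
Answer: $1340$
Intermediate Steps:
$C{\left(r,h \right)} = - \frac{h}{7} - \frac{r}{7}$ ($C{\left(r,h \right)} = - \frac{r + h}{7} = - \frac{h + r}{7} = - \frac{h}{7} - \frac{r}{7}$)
$T = -469$ ($T = \left(-7\right) 67 = -469$)
$c = i \sqrt{7}$ ($c = \sqrt{-7} = i \sqrt{7} \approx 2.6458 i$)
$J{\left(a \right)} = 2$ ($J{\left(a \right)} = 5 - 3 = 2$)
$T 5 J{\left(c \right)} C{\left(5,-3 \right)} = - 469 \cdot 5 \cdot 2 \left(\left(- \frac{1}{7}\right) \left(-3\right) - \frac{5}{7}\right) = - 469 \cdot 10 \left(\frac{3}{7} - \frac{5}{7}\right) = - 469 \cdot 10 \left(- \frac{2}{7}\right) = \left(-469\right) \left(- \frac{20}{7}\right) = 1340$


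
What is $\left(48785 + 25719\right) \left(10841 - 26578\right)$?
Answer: $-1172469448$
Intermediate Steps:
$\left(48785 + 25719\right) \left(10841 - 26578\right) = 74504 \left(-15737\right) = -1172469448$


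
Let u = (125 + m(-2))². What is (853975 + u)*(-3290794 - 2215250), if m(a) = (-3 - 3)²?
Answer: -4844746091424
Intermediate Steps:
m(a) = 36 (m(a) = (-6)² = 36)
u = 25921 (u = (125 + 36)² = 161² = 25921)
(853975 + u)*(-3290794 - 2215250) = (853975 + 25921)*(-3290794 - 2215250) = 879896*(-5506044) = -4844746091424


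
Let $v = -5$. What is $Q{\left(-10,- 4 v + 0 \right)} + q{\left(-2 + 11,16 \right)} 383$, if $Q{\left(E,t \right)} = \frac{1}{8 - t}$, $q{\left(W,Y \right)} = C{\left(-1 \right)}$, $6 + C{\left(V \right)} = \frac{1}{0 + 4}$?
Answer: $- \frac{6607}{3} \approx -2202.3$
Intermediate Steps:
$C{\left(V \right)} = - \frac{23}{4}$ ($C{\left(V \right)} = -6 + \frac{1}{0 + 4} = -6 + \frac{1}{4} = - \frac{23}{4}$)
$q{\left(W,Y \right)} = - \frac{23}{4}$
$Q{\left(-10,- 4 v + 0 \right)} + q{\left(-2 + 11,16 \right)} 383 = - \frac{1}{-8 + \left(\left(-4\right) \left(-5\right) + 0\right)} - \frac{8809}{4} = - \frac{1}{-8 + \left(20 + 0\right)} - \frac{8809}{4} = - \frac{1}{-8 + 20} - \frac{8809}{4} = - \frac{1}{12} - \frac{8809}{4} = - \frac{6607}{3}$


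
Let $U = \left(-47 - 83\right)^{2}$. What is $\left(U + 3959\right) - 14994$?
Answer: $5865$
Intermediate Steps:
$U = 16900$ ($U = \left(-130\right)^{2} = 16900$)
$\left(U + 3959\right) - 14994 = \left(16900 + 3959\right) - 14994 = 20859 - 14994 = 5865$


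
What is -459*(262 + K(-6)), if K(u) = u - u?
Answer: -120258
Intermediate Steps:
K(u) = 0
-459*(262 + K(-6)) = -459*(262 + 0) = -459*262 = -120258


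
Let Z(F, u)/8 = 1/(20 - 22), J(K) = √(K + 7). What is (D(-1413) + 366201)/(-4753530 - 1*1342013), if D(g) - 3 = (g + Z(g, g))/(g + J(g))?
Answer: -731668439121/12178742525425 - 1417*I*√1406/12178742525425 ≈ -0.060077 - 4.3627e-9*I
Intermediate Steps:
J(K) = √(7 + K)
Z(F, u) = -4 (Z(F, u) = 8/(20 - 22) = 8/(-2) = 8*(-½) = -4)
D(g) = 3 + (-4 + g)/(g + √(7 + g)) (D(g) = 3 + (g - 4)/(g + √(7 + g)) = 3 + (-4 + g)/(g + √(7 + g)))
(D(-1413) + 366201)/(-4753530 - 1*1342013) = ((-4 + 3*√(7 - 1413) + 4*(-1413))/(-1413 + √(7 - 1413)) + 366201)/(-4753530 - 1*1342013) = ((-4 + 3*√(-1406) - 5652)/(-1413 + √(-1406)) + 366201)/(-4753530 - 1342013) = ((-4 + 3*(I*√1406) - 5652)/(-1413 + I*√1406) + 366201)/(-6095543) = ((-4 + 3*I*√1406 - 5652)/(-1413 + I*√1406) + 366201)*(-1/6095543) = ((-5656 + 3*I*√1406)/(-1413 + I*√1406) + 366201)*(-1/6095543) = (366201 + (-5656 + 3*I*√1406)/(-1413 + I*√1406))*(-1/6095543) = -366201/6095543 - (-5656 + 3*I*√1406)/(6095543*(-1413 + I*√1406))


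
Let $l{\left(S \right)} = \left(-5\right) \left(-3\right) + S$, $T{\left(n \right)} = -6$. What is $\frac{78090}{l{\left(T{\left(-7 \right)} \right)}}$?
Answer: $\frac{26030}{3} \approx 8676.7$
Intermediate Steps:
$l{\left(S \right)} = 15 + S$
$\frac{78090}{l{\left(T{\left(-7 \right)} \right)}} = \frac{78090}{15 - 6} = \frac{78090}{9} = 78090 \cdot \frac{1}{9} = \frac{26030}{3}$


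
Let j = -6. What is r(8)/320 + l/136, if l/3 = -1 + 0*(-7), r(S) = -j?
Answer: -9/2720 ≈ -0.0033088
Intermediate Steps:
r(S) = 6 (r(S) = -1*(-6) = 6)
l = -3 (l = 3*(-1 + 0*(-7)) = 3*(-1 + 0) = 3*(-1) = -3)
r(8)/320 + l/136 = 6/320 - 3/136 = 6*(1/320) - 3*1/136 = 3/160 - 3/136 = -9/2720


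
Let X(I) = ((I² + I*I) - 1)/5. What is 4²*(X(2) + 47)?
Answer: 3872/5 ≈ 774.40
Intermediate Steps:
X(I) = -⅕ + 2*I²/5 (X(I) = ((I² + I²) - 1)*(⅕) = (2*I² - 1)*(⅕) = (-1 + 2*I²)*(⅕) = -⅕ + 2*I²/5)
4²*(X(2) + 47) = 4²*((-⅕ + (⅖)*2²) + 47) = 16*((-⅕ + (⅖)*4) + 47) = 16*((-⅕ + 8/5) + 47) = 16*(7/5 + 47) = 16*(242/5) = 3872/5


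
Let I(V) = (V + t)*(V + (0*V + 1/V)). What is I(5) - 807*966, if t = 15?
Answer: -779458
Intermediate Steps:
I(V) = (15 + V)*(V + 1/V) (I(V) = (V + 15)*(V + (0*V + 1/V)) = (15 + V)*(V + (0 + 1/V)) = (15 + V)*(V + 1/V))
I(5) - 807*966 = (1 + 5² + 15*5 + 15/5) - 807*966 = (1 + 25 + 75 + 15*(⅕)) - 779562 = (1 + 25 + 75 + 3) - 779562 = 104 - 779562 = -779458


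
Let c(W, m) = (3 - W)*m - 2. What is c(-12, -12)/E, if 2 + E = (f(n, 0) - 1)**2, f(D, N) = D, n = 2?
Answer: 182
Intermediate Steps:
c(W, m) = -2 + m*(3 - W) (c(W, m) = m*(3 - W) - 2 = -2 + m*(3 - W))
E = -1 (E = -2 + (2 - 1)**2 = -2 + 1**2 = -2 + 1 = -1)
c(-12, -12)/E = (-2 + 3*(-12) - 1*(-12)*(-12))/(-1) = (-2 - 36 - 144)*(-1) = -182*(-1) = 182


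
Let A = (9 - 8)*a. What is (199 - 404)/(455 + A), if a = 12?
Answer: -205/467 ≈ -0.43897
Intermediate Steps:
A = 12 (A = (9 - 8)*12 = 1*12 = 12)
(199 - 404)/(455 + A) = (199 - 404)/(455 + 12) = -205/467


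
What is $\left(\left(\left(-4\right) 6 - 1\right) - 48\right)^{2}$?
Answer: $5329$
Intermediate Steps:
$\left(\left(\left(-4\right) 6 - 1\right) - 48\right)^{2} = \left(\left(-24 - 1\right) - 48\right)^{2} = \left(-25 - 48\right)^{2} = \left(-73\right)^{2} = 5329$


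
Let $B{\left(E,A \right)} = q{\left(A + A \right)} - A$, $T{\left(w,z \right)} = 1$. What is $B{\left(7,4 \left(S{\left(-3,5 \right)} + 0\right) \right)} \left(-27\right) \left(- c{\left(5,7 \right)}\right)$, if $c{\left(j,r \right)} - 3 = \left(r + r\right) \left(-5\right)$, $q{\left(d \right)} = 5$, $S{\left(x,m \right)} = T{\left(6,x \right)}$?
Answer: $-1809$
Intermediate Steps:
$S{\left(x,m \right)} = 1$
$c{\left(j,r \right)} = 3 - 10 r$ ($c{\left(j,r \right)} = 3 + \left(r + r\right) \left(-5\right) = 3 + 2 r \left(-5\right) = 3 - 10 r$)
$B{\left(E,A \right)} = 5 - A$
$B{\left(7,4 \left(S{\left(-3,5 \right)} + 0\right) \right)} \left(-27\right) \left(- c{\left(5,7 \right)}\right) = \left(5 - 4 \left(1 + 0\right)\right) \left(-27\right) \left(- (3 - 70)\right) = \left(5 - 4 \cdot 1\right) \left(-27\right) \left(- (3 - 70)\right) = \left(5 - 4\right) \left(-27\right) \left(\left(-1\right) \left(-67\right)\right) = \left(5 - 4\right) \left(-27\right) 67 = 1 \left(-27\right) 67 = \left(-27\right) 67 = -1809$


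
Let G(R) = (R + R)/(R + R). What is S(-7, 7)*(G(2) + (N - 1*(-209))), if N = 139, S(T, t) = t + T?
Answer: 0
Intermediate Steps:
S(T, t) = T + t
G(R) = 1 (G(R) = (2*R)/((2*R)) = (2*R)*(1/(2*R)) = 1)
S(-7, 7)*(G(2) + (N - 1*(-209))) = (-7 + 7)*(1 + (139 - 1*(-209))) = 0*(1 + (139 + 209)) = 0*(1 + 348) = 0*349 = 0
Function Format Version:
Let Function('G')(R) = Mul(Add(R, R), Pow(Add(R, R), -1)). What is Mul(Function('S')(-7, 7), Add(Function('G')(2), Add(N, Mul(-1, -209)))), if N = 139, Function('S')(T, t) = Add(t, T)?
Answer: 0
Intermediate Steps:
Function('S')(T, t) = Add(T, t)
Function('G')(R) = 1 (Function('G')(R) = Mul(Mul(2, R), Pow(Mul(2, R), -1)) = Mul(Mul(2, R), Mul(Rational(1, 2), Pow(R, -1))) = 1)
Mul(Function('S')(-7, 7), Add(Function('G')(2), Add(N, Mul(-1, -209)))) = Mul(Add(-7, 7), Add(1, Add(139, Mul(-1, -209)))) = Mul(0, Add(1, Add(139, 209))) = Mul(0, Add(1, 348)) = Mul(0, 349) = 0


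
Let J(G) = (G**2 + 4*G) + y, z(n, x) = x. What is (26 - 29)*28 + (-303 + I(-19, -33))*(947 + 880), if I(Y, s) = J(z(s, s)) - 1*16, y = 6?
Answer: 1176504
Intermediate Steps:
J(G) = 6 + G**2 + 4*G (J(G) = (G**2 + 4*G) + 6 = 6 + G**2 + 4*G)
I(Y, s) = -10 + s**2 + 4*s (I(Y, s) = (6 + s**2 + 4*s) - 1*16 = (6 + s**2 + 4*s) - 16 = -10 + s**2 + 4*s)
(26 - 29)*28 + (-303 + I(-19, -33))*(947 + 880) = (26 - 29)*28 + (-303 + (-10 + (-33)**2 + 4*(-33)))*(947 + 880) = -3*28 + (-303 + (-10 + 1089 - 132))*1827 = -84 + (-303 + 947)*1827 = -84 + 644*1827 = -84 + 1176588 = 1176504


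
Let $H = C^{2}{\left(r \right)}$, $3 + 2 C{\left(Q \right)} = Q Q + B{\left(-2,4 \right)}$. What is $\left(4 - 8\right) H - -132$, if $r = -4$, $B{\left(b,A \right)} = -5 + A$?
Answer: $-12$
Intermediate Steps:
$C{\left(Q \right)} = -2 + \frac{Q^{2}}{2}$ ($C{\left(Q \right)} = - \frac{3}{2} + \frac{Q Q + \left(-5 + 4\right)}{2} = - \frac{3}{2} + \frac{Q^{2} - 1}{2} = - \frac{3}{2} + \frac{-1 + Q^{2}}{2} = - \frac{3}{2} + \left(- \frac{1}{2} + \frac{Q^{2}}{2}\right) = -2 + \frac{Q^{2}}{2}$)
$H = 36$ ($H = \left(-2 + \frac{\left(-4\right)^{2}}{2}\right)^{2} = \left(-2 + \frac{1}{2} \cdot 16\right)^{2} = \left(-2 + 8\right)^{2} = 6^{2} = 36$)
$\left(4 - 8\right) H - -132 = \left(4 - 8\right) 36 - -132 = \left(-4\right) 36 + 132 = -144 + 132 = -12$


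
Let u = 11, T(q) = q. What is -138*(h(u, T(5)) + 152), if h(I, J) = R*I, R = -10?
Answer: -5796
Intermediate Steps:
h(I, J) = -10*I
-138*(h(u, T(5)) + 152) = -138*(-10*11 + 152) = -138*(-110 + 152) = -138*42 = -5796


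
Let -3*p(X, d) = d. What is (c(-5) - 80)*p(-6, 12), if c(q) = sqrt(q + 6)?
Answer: 316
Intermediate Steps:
c(q) = sqrt(6 + q)
p(X, d) = -d/3
(c(-5) - 80)*p(-6, 12) = (sqrt(6 - 5) - 80)*(-1/3*12) = (sqrt(1) - 80)*(-4) = (1 - 80)*(-4) = -79*(-4) = 316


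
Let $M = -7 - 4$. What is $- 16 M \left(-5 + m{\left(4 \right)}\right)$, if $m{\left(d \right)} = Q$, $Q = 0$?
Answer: $-880$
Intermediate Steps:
$m{\left(d \right)} = 0$
$M = -11$ ($M = -7 - 4 = -11$)
$- 16 M \left(-5 + m{\left(4 \right)}\right) = \left(-16\right) \left(-11\right) \left(-5 + 0\right) = 176 \left(-5\right) = -880$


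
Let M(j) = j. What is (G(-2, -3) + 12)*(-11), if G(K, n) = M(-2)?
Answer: -110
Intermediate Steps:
G(K, n) = -2
(G(-2, -3) + 12)*(-11) = (-2 + 12)*(-11) = 10*(-11) = -110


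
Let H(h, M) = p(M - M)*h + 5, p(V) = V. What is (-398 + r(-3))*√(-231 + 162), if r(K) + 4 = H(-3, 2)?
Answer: -397*I*√69 ≈ -3297.7*I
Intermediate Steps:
H(h, M) = 5 (H(h, M) = (M - M)*h + 5 = 0*h + 5 = 0 + 5 = 5)
r(K) = 1 (r(K) = -4 + 5 = 1)
(-398 + r(-3))*√(-231 + 162) = (-398 + 1)*√(-231 + 162) = -397*I*√69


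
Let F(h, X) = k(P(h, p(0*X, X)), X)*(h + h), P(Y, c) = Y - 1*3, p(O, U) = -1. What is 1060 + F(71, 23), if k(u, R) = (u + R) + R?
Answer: 17248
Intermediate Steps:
P(Y, c) = -3 + Y (P(Y, c) = Y - 3 = -3 + Y)
k(u, R) = u + 2*R (k(u, R) = (R + u) + R = u + 2*R)
F(h, X) = 2*h*(-3 + h + 2*X) (F(h, X) = ((-3 + h) + 2*X)*(h + h) = (-3 + h + 2*X)*(2*h) = 2*h*(-3 + h + 2*X))
1060 + F(71, 23) = 1060 + 2*71*(-3 + 71 + 2*23) = 1060 + 2*71*(-3 + 71 + 46) = 1060 + 2*71*114 = 1060 + 16188 = 17248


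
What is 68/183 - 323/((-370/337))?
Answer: 19944893/67710 ≈ 294.56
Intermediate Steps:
68/183 - 323/((-370/337)) = 68*(1/183) - 323/((-370*1/337)) = 68/183 - 323/(-370/337) = 68/183 - 323*(-337/370) = 68/183 + 108851/370 = 19944893/67710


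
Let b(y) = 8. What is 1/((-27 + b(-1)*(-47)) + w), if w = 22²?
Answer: 1/81 ≈ 0.012346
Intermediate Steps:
w = 484
1/((-27 + b(-1)*(-47)) + w) = 1/((-27 + 8*(-47)) + 484) = 1/((-27 - 376) + 484) = 1/(-403 + 484) = 1/81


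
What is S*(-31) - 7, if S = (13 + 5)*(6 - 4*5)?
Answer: 7805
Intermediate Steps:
S = -252 (S = 18*(6 - 20) = 18*(-14) = -252)
S*(-31) - 7 = -252*(-31) - 7 = 7812 - 7 = 7805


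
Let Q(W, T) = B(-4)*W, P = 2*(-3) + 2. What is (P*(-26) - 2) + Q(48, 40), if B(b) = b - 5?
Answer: -330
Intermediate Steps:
P = -4 (P = -6 + 2 = -4)
B(b) = -5 + b
Q(W, T) = -9*W (Q(W, T) = (-5 - 4)*W = -9*W)
(P*(-26) - 2) + Q(48, 40) = (-4*(-26) - 2) - 9*48 = (104 - 2) - 432 = 102 - 432 = -330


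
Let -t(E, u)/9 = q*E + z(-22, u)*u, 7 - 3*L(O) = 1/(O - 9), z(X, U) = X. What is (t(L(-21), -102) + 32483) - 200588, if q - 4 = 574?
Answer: -1002484/5 ≈ -2.0050e+5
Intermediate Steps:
L(O) = 7/3 - 1/(3*(-9 + O)) (L(O) = 7/3 - 1/(3*(O - 9)) = 7/3 - 1/(3*(-9 + O)))
q = 578 (q = 4 + 574 = 578)
t(E, u) = -5202*E + 198*u (t(E, u) = -9*(578*E - 22*u) = -9*(-22*u + 578*E) = -5202*E + 198*u)
(t(L(-21), -102) + 32483) - 200588 = ((-1734*(-64 + 7*(-21))/(-9 - 21) + 198*(-102)) + 32483) - 200588 = ((-1734*(-64 - 147)/(-30) - 20196) + 32483) - 200588 = ((-1734*(-1)*(-211)/30 - 20196) + 32483) - 200588 = ((-5202*211/90 - 20196) + 32483) - 200588 = ((-60979/5 - 20196) + 32483) - 200588 = (-161959/5 + 32483) - 200588 = 456/5 - 200588 = -1002484/5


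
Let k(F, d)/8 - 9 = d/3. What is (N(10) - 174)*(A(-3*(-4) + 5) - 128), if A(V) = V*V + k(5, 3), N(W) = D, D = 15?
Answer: -38319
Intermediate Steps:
N(W) = 15
k(F, d) = 72 + 8*d/3 (k(F, d) = 72 + 8*(d/3) = 72 + 8*d/3)
A(V) = 80 + V² (A(V) = V*V + (72 + (8/3)*3) = V² + (72 + 8) = V² + 80 = 80 + V²)
(N(10) - 174)*(A(-3*(-4) + 5) - 128) = (15 - 174)*((80 + (-3*(-4) + 5)²) - 128) = -159*((80 + (12 + 5)²) - 128) = -159*((80 + 17²) - 128) = -159*((80 + 289) - 128) = -159*(369 - 128) = -159*241 = -38319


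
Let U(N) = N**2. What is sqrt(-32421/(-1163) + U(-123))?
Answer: 2*sqrt(5125180506)/1163 ≈ 123.11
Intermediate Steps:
sqrt(-32421/(-1163) + U(-123)) = sqrt(-32421/(-1163) + (-123)**2) = sqrt(-32421*(-1/1163) + 15129) = sqrt(32421/1163 + 15129) = sqrt(17627448/1163) = 2*sqrt(5125180506)/1163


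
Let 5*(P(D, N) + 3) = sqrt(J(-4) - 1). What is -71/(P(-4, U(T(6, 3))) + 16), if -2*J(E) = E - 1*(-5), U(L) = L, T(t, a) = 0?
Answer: -46150/8453 + 355*I*sqrt(6)/8453 ≈ -5.4596 + 0.10287*I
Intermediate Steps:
J(E) = -5/2 - E/2 (J(E) = -(E - 1*(-5))/2 = -(E + 5)/2 = -(5 + E)/2 = -5/2 - E/2)
P(D, N) = -3 + I*sqrt(6)/10 (P(D, N) = -3 + sqrt((-5/2 - 1/2*(-4)) - 1)/5 = -3 + sqrt((-5/2 + 2) - 1)/5 = -3 + sqrt(-1/2 - 1)/5 = -3 + sqrt(-3/2)/5 = -3 + (I*sqrt(6)/2)/5 = -3 + I*sqrt(6)/10)
-71/(P(-4, U(T(6, 3))) + 16) = -71/((-3 + I*sqrt(6)/10) + 16) = -71/(13 + I*sqrt(6)/10)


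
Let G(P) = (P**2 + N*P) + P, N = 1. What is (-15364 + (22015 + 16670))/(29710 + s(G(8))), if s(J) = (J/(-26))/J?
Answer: 606346/772459 ≈ 0.78496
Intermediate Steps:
G(P) = P**2 + 2*P (G(P) = (P**2 + 1*P) + P = (P**2 + P) + P = (P + P**2) + P = P**2 + 2*P)
s(J) = -1/26 (s(J) = (J*(-1/26))/J = (-J/26)/J = -1/26)
(-15364 + (22015 + 16670))/(29710 + s(G(8))) = (-15364 + (22015 + 16670))/(29710 - 1/26) = (-15364 + 38685)/(772459/26) = 23321*(26/772459) = 606346/772459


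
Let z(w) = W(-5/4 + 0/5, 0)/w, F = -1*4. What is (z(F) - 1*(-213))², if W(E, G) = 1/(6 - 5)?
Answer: 724201/16 ≈ 45263.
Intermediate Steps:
F = -4
W(E, G) = 1 (W(E, G) = 1/1 = 1)
z(w) = 1/w
(z(F) - 1*(-213))² = (1/(-4) - 1*(-213))² = (-¼ + 213)² = (851/4)² = 724201/16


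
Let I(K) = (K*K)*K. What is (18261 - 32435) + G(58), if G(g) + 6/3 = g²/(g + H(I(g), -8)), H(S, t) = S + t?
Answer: -1383306574/97581 ≈ -14176.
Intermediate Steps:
I(K) = K³ (I(K) = K²*K = K³)
G(g) = -2 + g²/(-8 + g + g³) (G(g) = -2 + g²/(g + (g³ - 8)) = -2 + g²/(g + (-8 + g³)) = -2 + g²/(-8 + g + g³))
(18261 - 32435) + G(58) = (18261 - 32435) + (16 + 58² - 2*58 - 2*58³)/(-8 + 58 + 58³) = -14174 + (16 + 3364 - 116 - 2*195112)/(-8 + 58 + 195112) = -14174 + (16 + 3364 - 116 - 390224)/195162 = -14174 + (1/195162)*(-386960) = -14174 - 193480/97581 = -1383306574/97581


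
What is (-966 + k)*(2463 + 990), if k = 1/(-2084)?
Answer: -6951389685/2084 ≈ -3.3356e+6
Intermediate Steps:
k = -1/2084 ≈ -0.00047985
(-966 + k)*(2463 + 990) = (-966 - 1/2084)*(2463 + 990) = -2013145/2084*3453 = -6951389685/2084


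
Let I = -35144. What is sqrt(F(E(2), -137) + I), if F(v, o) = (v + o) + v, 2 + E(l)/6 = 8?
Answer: I*sqrt(35209) ≈ 187.64*I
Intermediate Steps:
E(l) = 36 (E(l) = -12 + 6*8 = -12 + 48 = 36)
F(v, o) = o + 2*v (F(v, o) = (o + v) + v = o + 2*v)
sqrt(F(E(2), -137) + I) = sqrt((-137 + 2*36) - 35144) = sqrt((-137 + 72) - 35144) = sqrt(-65 - 35144) = sqrt(-35209) = I*sqrt(35209)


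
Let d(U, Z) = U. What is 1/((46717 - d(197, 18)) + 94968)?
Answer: 1/141488 ≈ 7.0677e-6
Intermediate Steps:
1/((46717 - d(197, 18)) + 94968) = 1/((46717 - 1*197) + 94968) = 1/((46717 - 197) + 94968) = 1/(46520 + 94968) = 1/141488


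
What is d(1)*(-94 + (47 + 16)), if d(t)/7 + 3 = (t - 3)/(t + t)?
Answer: 868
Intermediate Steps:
d(t) = -21 + 7*(-3 + t)/(2*t) (d(t) = -21 + 7*((t - 3)/(t + t)) = -21 + 7*((-3 + t)/((2*t))) = -21 + 7*((-3 + t)*(1/(2*t))) = -21 + 7*((-3 + t)/(2*t)) = -21 + 7*(-3 + t)/(2*t))
d(1)*(-94 + (47 + 16)) = ((7/2)*(-3 - 5*1)/1)*(-94 + (47 + 16)) = ((7/2)*1*(-3 - 5))*(-94 + 63) = ((7/2)*1*(-8))*(-31) = -28*(-31) = 868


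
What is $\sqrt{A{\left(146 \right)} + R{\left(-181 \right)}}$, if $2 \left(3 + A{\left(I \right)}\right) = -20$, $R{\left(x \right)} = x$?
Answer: $i \sqrt{194} \approx 13.928 i$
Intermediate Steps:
$A{\left(I \right)} = -13$ ($A{\left(I \right)} = -3 + \frac{1}{2} \left(-20\right) = -3 - 10 = -13$)
$\sqrt{A{\left(146 \right)} + R{\left(-181 \right)}} = \sqrt{-13 - 181} = \sqrt{-194} = i \sqrt{194}$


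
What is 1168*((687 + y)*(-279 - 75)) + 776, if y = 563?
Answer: -516839224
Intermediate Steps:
1168*((687 + y)*(-279 - 75)) + 776 = 1168*((687 + 563)*(-279 - 75)) + 776 = 1168*(1250*(-354)) + 776 = 1168*(-442500) + 776 = -516840000 + 776 = -516839224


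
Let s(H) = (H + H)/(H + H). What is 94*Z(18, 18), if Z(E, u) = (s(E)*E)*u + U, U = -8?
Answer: 29704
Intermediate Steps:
s(H) = 1 (s(H) = (2*H)/((2*H)) = (2*H)*(1/(2*H)) = 1)
Z(E, u) = -8 + E*u (Z(E, u) = (1*E)*u - 8 = E*u - 8 = -8 + E*u)
94*Z(18, 18) = 94*(-8 + 18*18) = 94*(-8 + 324) = 94*316 = 29704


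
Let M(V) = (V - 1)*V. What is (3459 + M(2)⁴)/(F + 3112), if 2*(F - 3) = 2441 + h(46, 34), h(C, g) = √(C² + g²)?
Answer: 60263450/75182969 - 13900*√818/75182969 ≈ 0.79627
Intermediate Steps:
M(V) = V*(-1 + V) (M(V) = (-1 + V)*V = V*(-1 + V))
F = 2447/2 + √818 (F = 3 + (2441 + √(46² + 34²))/2 = 3 + (2441 + √(2116 + 1156))/2 = 3 + (2441 + √3272)/2 = 3 + (2441 + 2*√818)/2 = 3 + (2441/2 + √818) = 2447/2 + √818 ≈ 1252.1)
(3459 + M(2)⁴)/(F + 3112) = (3459 + (2*(-1 + 2))⁴)/((2447/2 + √818) + 3112) = (3459 + (2*1)⁴)/(8671/2 + √818) = (3459 + 2⁴)/(8671/2 + √818) = (3459 + 16)/(8671/2 + √818) = 3475/(8671/2 + √818)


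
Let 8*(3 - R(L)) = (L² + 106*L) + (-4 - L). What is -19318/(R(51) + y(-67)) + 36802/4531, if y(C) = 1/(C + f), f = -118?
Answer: 11470077601/415347708 ≈ 27.616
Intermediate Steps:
y(C) = 1/(-118 + C) (y(C) = 1/(C - 118) = 1/(-118 + C))
R(L) = 7/2 - 105*L/8 - L²/8 (R(L) = 3 - ((L² + 106*L) + (-4 - L))/8 = 3 - (-4 + L² + 105*L)/8 = 3 + (½ - 105*L/8 - L²/8) = 7/2 - 105*L/8 - L²/8)
-19318/(R(51) + y(-67)) + 36802/4531 = -19318/((7/2 - 105/8*51 - ⅛*51²) + 1/(-118 - 67)) + 36802/4531 = -19318/((7/2 - 5355/8 - ⅛*2601) + 1/(-185)) + 36802*(1/4531) = -19318/((7/2 - 5355/8 - 2601/8) - 1/185) + 36802/4531 = -19318/(-991 - 1/185) + 36802/4531 = -19318/(-183336/185) + 36802/4531 = -19318*(-185/183336) + 36802/4531 = 1786915/91668 + 36802/4531 = 11470077601/415347708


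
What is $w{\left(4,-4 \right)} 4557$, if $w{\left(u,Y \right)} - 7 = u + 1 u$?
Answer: $68355$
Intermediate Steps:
$w{\left(u,Y \right)} = 7 + 2 u$ ($w{\left(u,Y \right)} = 7 + \left(u + 1 u\right) = 7 + \left(u + u\right) = 7 + 2 u$)
$w{\left(4,-4 \right)} 4557 = \left(7 + 2 \cdot 4\right) 4557 = \left(7 + 8\right) 4557 = 15 \cdot 4557 = 68355$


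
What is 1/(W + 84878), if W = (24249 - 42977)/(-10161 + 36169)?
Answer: 3251/275936037 ≈ 1.1782e-5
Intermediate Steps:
W = -2341/3251 (W = -18728/26008 = -18728*1/26008 = -2341/3251 ≈ -0.72009)
1/(W + 84878) = 1/(-2341/3251 + 84878) = 1/(275936037/3251) = 3251/275936037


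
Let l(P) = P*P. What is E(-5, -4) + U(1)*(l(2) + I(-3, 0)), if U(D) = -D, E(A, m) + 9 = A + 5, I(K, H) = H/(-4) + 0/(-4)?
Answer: -13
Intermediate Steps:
I(K, H) = -H/4 (I(K, H) = H*(-¼) + 0*(-¼) = -H/4 + 0 = -H/4)
l(P) = P²
E(A, m) = -4 + A (E(A, m) = -9 + (A + 5) = -9 + (5 + A) = -4 + A)
E(-5, -4) + U(1)*(l(2) + I(-3, 0)) = (-4 - 5) + (-1*1)*(2² - ¼*0) = -9 - (4 + 0) = -9 - 1*4 = -9 - 4 = -13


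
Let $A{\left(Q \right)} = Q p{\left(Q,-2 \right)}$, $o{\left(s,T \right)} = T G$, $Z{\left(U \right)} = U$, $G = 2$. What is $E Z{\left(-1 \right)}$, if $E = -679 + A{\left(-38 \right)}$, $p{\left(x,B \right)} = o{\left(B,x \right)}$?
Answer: $-2209$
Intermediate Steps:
$o{\left(s,T \right)} = 2 T$ ($o{\left(s,T \right)} = T 2 = 2 T$)
$p{\left(x,B \right)} = 2 x$
$A{\left(Q \right)} = 2 Q^{2}$ ($A{\left(Q \right)} = Q 2 Q = 2 Q^{2}$)
$E = 2209$ ($E = -679 + 2 \left(-38\right)^{2} = -679 + 2 \cdot 1444 = -679 + 2888 = 2209$)
$E Z{\left(-1 \right)} = 2209 \left(-1\right) = -2209$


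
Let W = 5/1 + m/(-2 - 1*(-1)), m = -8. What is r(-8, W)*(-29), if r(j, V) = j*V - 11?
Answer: 3335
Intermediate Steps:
W = 13 (W = 5/1 - 8/(-2 - 1*(-1)) = 5*1 - 8/(-2 + 1) = 5 - 8/(-1) = 5 - 8*(-1) = 5 + 8 = 13)
r(j, V) = -11 + V*j (r(j, V) = V*j - 11 = -11 + V*j)
r(-8, W)*(-29) = (-11 + 13*(-8))*(-29) = (-11 - 104)*(-29) = -115*(-29) = 3335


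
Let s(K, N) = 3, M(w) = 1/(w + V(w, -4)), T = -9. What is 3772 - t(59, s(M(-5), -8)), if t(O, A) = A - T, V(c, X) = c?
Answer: 3760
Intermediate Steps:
M(w) = 1/(2*w) (M(w) = 1/(w + w) = 1/(2*w))
t(O, A) = 9 + A (t(O, A) = A - 1*(-9) = A + 9 = 9 + A)
3772 - t(59, s(M(-5), -8)) = 3772 - (9 + 3) = 3772 - 1*12 = 3772 - 12 = 3760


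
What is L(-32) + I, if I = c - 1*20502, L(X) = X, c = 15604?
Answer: -4930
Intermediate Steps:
I = -4898 (I = 15604 - 1*20502 = 15604 - 20502 = -4898)
L(-32) + I = -32 - 4898 = -4930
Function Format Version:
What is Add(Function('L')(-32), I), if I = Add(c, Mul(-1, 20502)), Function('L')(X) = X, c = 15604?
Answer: -4930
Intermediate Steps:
I = -4898 (I = Add(15604, Mul(-1, 20502)) = Add(15604, -20502) = -4898)
Add(Function('L')(-32), I) = Add(-32, -4898) = -4930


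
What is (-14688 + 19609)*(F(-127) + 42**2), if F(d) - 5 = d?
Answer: 8080282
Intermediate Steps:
F(d) = 5 + d
(-14688 + 19609)*(F(-127) + 42**2) = (-14688 + 19609)*((5 - 127) + 42**2) = 4921*(-122 + 1764) = 4921*1642 = 8080282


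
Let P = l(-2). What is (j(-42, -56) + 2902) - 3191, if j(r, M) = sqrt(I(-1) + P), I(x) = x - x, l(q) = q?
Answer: -289 + I*sqrt(2) ≈ -289.0 + 1.4142*I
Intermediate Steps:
I(x) = 0
P = -2
j(r, M) = I*sqrt(2) (j(r, M) = sqrt(0 - 2) = sqrt(-2) = I*sqrt(2))
(j(-42, -56) + 2902) - 3191 = (I*sqrt(2) + 2902) - 3191 = (2902 + I*sqrt(2)) - 3191 = -289 + I*sqrt(2)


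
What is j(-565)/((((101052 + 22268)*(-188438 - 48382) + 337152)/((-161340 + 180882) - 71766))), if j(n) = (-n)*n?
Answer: -173658400/304211513 ≈ -0.57085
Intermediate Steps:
j(n) = -n²
j(-565)/((((101052 + 22268)*(-188438 - 48382) + 337152)/((-161340 + 180882) - 71766))) = (-1*(-565)²)/((((101052 + 22268)*(-188438 - 48382) + 337152)/((-161340 + 180882) - 71766))) = (-1*319225)/(((123320*(-236820) + 337152)/(19542 - 71766))) = -319225*(-52224/(-29204642400 + 337152)) = -319225/((-29204305248*(-1/52224))) = -319225/304211513/544 = -319225*544/304211513 = -173658400/304211513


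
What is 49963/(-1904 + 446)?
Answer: -49963/1458 ≈ -34.268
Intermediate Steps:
49963/(-1904 + 446) = 49963/(-1458) = 49963*(-1/1458) = -49963/1458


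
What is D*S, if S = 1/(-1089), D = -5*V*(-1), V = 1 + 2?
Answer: -5/363 ≈ -0.013774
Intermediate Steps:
V = 3
D = 15 (D = -5*3*(-1) = -15*(-1) = 15)
S = -1/1089 ≈ -0.00091827
D*S = 15*(-1/1089) = -5/363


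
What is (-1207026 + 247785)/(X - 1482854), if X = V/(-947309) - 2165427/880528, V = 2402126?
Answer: 24246476027959504/37481826855261463 ≈ 0.64689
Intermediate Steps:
X = -378769789861/75830190832 (X = 2402126/(-947309) - 2165427/880528 = 2402126*(-1/947309) - 2165427*1/880528 = -2402126/947309 - 196857/80048 = -378769789861/75830190832 ≈ -4.9950)
(-1207026 + 247785)/(X - 1482854) = (-1207026 + 247785)/(-378769789861/75830190832 - 1482854) = -959241/(-112445480565784389/75830190832) = -959241*(-75830190832/112445480565784389) = 24246476027959504/37481826855261463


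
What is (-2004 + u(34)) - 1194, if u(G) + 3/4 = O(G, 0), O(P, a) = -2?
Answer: -12803/4 ≈ -3200.8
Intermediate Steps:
u(G) = -11/4 (u(G) = -¾ - 2 = -11/4)
(-2004 + u(34)) - 1194 = (-2004 - 11/4) - 1194 = -8027/4 - 1194 = -12803/4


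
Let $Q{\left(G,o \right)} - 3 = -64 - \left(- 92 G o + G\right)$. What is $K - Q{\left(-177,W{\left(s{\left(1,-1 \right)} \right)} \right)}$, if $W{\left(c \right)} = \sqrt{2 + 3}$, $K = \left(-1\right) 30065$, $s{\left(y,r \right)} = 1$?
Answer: $-30181 + 16284 \sqrt{5} \approx 6231.1$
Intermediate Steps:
$K = -30065$
$W{\left(c \right)} = \sqrt{5}$
$Q{\left(G,o \right)} = -61 - G + 92 G o$ ($Q{\left(G,o \right)} = 3 - \left(64 + G + - 92 G o\right) = 3 - \left(64 + G - 92 G o\right) = -61 - G + 92 G o$)
$K - Q{\left(-177,W{\left(s{\left(1,-1 \right)} \right)} \right)} = -30065 - \left(-61 - -177 + 92 \left(-177\right) \sqrt{5}\right) = -30065 - \left(-61 + 177 - 16284 \sqrt{5}\right) = -30065 - \left(116 - 16284 \sqrt{5}\right) = -30181 + 16284 \sqrt{5}$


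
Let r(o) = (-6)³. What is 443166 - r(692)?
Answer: 443382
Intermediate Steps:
r(o) = -216
443166 - r(692) = 443166 - 1*(-216) = 443166 + 216 = 443382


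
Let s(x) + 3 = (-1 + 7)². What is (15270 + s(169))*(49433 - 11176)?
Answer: 585446871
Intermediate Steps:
s(x) = 33 (s(x) = -3 + (-1 + 7)² = -3 + 6² = -3 + 36 = 33)
(15270 + s(169))*(49433 - 11176) = (15270 + 33)*(49433 - 11176) = 15303*38257 = 585446871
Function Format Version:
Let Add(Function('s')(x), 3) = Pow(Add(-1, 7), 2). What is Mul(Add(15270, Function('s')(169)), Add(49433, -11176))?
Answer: 585446871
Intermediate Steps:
Function('s')(x) = 33 (Function('s')(x) = Add(-3, Pow(Add(-1, 7), 2)) = Add(-3, Pow(6, 2)) = Add(-3, 36) = 33)
Mul(Add(15270, Function('s')(169)), Add(49433, -11176)) = Mul(Add(15270, 33), Add(49433, -11176)) = Mul(15303, 38257) = 585446871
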